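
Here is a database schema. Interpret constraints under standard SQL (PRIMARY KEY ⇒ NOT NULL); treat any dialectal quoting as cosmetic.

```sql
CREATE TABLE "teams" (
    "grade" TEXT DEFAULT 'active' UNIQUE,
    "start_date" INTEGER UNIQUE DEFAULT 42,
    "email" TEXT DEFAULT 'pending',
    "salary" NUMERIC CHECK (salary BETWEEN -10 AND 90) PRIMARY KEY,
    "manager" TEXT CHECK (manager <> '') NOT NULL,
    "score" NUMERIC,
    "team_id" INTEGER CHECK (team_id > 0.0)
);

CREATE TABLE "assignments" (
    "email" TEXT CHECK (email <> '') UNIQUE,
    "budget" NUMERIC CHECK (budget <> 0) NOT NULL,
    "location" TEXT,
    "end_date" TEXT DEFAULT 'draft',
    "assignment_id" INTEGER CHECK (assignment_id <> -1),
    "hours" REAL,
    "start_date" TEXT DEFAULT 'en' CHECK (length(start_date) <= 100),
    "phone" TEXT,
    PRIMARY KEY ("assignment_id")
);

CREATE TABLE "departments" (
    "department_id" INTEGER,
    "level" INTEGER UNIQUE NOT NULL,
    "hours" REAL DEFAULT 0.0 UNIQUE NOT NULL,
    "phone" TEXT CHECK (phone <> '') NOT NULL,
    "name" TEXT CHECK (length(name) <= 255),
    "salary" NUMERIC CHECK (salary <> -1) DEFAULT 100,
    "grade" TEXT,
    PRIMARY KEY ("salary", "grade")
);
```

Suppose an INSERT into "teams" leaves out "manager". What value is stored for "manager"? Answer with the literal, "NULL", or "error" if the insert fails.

manager has no DEFAULT clause.
Omitting it would insert NULL, but it is declared NOT NULL, so the INSERT fails.

error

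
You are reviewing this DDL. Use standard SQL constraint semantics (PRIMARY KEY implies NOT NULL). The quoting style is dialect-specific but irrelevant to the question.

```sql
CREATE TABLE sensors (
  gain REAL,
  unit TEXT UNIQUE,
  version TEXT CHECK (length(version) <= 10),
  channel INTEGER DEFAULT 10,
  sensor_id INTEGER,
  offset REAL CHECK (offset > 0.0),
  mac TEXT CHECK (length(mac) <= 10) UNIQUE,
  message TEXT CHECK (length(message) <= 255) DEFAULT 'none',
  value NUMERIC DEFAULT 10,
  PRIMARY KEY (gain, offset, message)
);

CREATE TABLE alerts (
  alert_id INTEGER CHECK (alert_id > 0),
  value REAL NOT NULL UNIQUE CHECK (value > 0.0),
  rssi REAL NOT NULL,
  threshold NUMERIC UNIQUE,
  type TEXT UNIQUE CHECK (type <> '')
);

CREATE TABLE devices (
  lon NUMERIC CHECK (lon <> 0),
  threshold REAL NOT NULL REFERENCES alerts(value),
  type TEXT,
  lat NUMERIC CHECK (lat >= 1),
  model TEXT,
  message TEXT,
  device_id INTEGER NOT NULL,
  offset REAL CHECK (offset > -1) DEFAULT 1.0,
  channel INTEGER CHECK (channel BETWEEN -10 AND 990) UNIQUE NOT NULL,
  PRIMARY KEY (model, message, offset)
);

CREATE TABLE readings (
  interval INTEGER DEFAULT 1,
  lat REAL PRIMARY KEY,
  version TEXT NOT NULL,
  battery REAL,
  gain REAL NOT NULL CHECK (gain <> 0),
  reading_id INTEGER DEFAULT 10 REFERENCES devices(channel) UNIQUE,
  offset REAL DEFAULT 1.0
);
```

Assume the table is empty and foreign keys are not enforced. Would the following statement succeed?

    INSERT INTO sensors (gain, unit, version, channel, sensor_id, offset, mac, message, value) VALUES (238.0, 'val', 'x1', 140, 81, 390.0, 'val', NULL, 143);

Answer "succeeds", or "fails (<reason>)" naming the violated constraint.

message is explicitly set to NULL, but message is part of the PRIMARY KEY (implied NOT NULL).

fails (NOT NULL on message)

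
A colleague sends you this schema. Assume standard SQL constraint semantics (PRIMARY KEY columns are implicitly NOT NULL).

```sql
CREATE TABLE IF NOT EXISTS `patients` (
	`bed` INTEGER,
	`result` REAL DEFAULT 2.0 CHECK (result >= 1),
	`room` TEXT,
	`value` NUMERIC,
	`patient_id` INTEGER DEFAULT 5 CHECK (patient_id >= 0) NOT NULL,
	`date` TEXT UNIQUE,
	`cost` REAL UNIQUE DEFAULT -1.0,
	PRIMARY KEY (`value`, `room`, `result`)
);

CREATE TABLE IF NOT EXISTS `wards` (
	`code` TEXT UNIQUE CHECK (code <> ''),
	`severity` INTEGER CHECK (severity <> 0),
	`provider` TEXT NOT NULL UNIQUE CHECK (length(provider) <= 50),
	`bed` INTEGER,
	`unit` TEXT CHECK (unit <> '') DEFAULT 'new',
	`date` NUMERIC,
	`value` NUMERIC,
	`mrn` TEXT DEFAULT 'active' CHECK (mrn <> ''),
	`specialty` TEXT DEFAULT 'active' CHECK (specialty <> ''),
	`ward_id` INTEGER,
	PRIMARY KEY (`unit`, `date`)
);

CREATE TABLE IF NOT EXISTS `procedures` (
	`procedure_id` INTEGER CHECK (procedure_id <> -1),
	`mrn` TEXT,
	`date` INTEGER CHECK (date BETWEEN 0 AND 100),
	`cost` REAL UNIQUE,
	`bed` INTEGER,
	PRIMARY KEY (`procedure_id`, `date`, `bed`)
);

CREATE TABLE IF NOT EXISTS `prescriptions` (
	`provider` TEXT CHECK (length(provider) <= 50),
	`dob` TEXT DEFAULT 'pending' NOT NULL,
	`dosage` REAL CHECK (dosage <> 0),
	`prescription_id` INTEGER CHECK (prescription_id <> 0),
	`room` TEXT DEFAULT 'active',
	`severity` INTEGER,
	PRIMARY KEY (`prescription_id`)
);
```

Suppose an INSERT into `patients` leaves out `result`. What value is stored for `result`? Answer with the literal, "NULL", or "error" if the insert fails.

result has an explicit DEFAULT 2.0.
When the column is omitted from an INSERT, that default is used.

2.0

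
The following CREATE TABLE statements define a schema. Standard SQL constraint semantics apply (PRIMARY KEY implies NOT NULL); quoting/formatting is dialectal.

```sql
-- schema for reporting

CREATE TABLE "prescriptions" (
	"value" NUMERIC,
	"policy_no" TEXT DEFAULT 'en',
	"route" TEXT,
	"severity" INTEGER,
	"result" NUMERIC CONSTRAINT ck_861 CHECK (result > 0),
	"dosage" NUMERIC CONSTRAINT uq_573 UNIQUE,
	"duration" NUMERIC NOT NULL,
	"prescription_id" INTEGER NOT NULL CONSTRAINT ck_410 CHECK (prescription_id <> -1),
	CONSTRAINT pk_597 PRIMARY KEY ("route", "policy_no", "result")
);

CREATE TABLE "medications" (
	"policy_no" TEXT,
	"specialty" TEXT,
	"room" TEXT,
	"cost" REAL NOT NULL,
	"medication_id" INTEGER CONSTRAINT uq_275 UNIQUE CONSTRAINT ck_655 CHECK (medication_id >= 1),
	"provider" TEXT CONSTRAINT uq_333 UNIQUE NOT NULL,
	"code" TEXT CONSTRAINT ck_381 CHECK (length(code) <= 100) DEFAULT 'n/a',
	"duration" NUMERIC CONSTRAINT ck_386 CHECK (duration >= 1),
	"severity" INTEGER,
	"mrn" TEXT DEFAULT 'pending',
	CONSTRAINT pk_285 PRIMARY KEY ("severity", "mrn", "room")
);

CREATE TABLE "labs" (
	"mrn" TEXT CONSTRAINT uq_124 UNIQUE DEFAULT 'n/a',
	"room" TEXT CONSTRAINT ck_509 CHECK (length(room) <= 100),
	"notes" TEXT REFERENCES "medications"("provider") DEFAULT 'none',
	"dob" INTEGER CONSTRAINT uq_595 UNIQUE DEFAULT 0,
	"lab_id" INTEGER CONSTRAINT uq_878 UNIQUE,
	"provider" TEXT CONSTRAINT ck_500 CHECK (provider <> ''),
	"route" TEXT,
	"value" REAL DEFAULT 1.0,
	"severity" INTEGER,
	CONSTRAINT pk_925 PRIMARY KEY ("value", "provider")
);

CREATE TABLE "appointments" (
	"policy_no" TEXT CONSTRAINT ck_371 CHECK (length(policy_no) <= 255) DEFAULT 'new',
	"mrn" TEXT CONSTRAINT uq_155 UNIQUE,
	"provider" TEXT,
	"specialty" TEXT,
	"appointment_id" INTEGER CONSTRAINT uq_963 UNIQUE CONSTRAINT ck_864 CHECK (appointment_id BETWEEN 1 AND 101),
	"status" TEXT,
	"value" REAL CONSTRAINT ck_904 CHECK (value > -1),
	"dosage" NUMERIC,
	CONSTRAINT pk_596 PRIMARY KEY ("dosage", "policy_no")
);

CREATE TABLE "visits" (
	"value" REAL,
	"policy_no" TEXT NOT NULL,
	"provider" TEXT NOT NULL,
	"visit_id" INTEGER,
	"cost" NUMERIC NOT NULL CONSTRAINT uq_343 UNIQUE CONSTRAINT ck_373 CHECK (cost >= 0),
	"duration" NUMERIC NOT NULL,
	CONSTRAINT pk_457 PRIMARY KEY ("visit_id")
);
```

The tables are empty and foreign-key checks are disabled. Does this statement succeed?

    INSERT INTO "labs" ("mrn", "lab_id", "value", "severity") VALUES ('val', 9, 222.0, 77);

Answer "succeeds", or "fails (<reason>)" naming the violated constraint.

fails (NOT NULL on provider)

provider is omitted from the column list and has no DEFAULT, so it would receive NULL.
But provider is part of the PRIMARY KEY (implied NOT NULL).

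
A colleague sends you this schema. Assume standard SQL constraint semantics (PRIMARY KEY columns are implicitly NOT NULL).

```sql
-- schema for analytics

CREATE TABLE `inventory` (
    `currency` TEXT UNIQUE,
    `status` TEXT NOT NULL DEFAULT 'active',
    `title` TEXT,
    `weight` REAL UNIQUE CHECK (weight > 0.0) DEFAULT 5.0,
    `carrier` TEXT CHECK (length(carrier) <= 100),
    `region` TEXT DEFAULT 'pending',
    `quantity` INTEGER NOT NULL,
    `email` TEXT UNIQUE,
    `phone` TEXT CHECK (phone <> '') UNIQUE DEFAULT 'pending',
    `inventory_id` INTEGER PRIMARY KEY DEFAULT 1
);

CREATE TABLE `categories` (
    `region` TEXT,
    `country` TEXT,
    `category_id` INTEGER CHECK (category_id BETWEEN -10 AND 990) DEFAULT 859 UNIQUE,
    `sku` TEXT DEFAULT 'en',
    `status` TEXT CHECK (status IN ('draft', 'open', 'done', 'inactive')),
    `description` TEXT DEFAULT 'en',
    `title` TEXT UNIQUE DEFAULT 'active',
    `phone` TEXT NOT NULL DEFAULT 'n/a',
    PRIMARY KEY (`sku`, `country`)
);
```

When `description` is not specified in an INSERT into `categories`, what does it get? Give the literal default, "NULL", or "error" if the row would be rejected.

'en'

description has an explicit DEFAULT 'en'.
When the column is omitted from an INSERT, that default is used.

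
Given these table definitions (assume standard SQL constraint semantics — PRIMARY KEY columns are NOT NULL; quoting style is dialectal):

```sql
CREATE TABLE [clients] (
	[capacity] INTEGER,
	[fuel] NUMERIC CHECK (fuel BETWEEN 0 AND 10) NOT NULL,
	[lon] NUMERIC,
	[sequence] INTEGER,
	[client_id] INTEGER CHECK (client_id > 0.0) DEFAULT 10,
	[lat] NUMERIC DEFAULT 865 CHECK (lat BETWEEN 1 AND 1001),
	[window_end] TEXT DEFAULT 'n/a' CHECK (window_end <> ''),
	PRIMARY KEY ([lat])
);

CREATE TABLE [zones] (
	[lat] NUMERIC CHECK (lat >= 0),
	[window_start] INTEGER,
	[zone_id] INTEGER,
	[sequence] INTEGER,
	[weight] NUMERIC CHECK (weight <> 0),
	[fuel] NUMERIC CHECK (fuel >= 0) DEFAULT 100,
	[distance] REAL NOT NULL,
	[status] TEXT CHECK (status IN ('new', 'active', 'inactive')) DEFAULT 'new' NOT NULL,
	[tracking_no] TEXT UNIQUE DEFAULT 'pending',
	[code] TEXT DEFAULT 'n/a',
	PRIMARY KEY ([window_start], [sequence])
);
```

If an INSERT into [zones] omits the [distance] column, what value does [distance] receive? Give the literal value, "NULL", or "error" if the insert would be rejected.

error

distance has no DEFAULT clause.
Omitting it would insert NULL, but it is declared NOT NULL, so the INSERT fails.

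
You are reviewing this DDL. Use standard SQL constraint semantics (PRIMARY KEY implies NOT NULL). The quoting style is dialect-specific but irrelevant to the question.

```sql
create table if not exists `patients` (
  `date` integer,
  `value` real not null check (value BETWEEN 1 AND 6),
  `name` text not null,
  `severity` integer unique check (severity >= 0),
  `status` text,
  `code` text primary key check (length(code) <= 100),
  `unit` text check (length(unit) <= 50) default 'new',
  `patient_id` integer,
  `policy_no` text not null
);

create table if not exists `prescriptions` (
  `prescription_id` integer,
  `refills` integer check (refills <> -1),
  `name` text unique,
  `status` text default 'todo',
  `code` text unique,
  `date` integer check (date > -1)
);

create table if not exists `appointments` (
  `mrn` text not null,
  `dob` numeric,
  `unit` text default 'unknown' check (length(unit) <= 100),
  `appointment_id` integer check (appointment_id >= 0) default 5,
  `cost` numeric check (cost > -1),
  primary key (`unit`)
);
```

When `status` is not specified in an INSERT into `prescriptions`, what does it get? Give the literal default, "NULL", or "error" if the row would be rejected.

'todo'

status has an explicit DEFAULT 'todo'.
When the column is omitted from an INSERT, that default is used.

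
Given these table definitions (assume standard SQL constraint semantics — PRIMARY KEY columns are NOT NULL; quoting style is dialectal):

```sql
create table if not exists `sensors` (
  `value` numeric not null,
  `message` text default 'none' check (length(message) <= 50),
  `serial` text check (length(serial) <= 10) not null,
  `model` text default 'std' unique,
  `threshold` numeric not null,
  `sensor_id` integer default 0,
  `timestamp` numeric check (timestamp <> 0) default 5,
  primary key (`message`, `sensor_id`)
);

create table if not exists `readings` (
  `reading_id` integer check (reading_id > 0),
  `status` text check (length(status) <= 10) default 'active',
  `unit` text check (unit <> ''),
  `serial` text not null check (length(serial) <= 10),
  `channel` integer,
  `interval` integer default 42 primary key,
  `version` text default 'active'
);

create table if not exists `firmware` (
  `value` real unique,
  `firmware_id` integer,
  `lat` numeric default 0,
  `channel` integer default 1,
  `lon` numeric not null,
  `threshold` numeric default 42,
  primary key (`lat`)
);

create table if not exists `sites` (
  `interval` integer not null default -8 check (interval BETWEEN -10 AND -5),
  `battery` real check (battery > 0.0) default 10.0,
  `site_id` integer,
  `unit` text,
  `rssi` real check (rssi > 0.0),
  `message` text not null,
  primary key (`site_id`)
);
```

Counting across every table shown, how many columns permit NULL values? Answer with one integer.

sensors: 2 nullable (model, timestamp — PK (message, sensor_id) and explicit NOT NULL columns excluded).
readings: 5 nullable (reading_id, status, unit, channel, version — PK (interval) and explicit NOT NULL columns excluded).
firmware: 4 nullable (value, firmware_id, channel, threshold — PK (lat) and explicit NOT NULL columns excluded).
sites: 3 nullable (battery, unit, rssi — PK (site_id) and explicit NOT NULL columns excluded).
Total: 2 + 5 + 4 + 3 = 14.

14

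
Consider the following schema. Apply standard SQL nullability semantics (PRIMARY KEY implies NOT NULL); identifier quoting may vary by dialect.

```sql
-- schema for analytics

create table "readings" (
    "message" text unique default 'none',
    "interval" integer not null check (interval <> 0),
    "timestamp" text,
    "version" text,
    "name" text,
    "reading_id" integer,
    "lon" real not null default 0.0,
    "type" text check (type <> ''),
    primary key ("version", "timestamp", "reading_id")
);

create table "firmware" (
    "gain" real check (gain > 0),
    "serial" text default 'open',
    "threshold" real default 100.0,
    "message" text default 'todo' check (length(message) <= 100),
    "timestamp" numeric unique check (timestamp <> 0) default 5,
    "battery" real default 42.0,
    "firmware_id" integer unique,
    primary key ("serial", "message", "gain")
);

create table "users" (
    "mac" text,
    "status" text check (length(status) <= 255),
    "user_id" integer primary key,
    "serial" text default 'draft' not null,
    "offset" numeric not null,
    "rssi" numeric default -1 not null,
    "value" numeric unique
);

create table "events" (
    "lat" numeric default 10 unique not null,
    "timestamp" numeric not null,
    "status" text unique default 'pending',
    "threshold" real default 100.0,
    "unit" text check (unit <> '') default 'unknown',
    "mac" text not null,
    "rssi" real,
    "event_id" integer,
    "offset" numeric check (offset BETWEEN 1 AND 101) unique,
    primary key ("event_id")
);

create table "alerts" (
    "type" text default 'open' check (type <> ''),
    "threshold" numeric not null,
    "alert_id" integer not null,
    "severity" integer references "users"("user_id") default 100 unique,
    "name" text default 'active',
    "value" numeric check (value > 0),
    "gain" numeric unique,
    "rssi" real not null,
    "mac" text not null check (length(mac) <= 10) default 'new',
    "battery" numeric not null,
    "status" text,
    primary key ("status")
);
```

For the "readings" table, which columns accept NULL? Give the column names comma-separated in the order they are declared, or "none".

message, name, type

- message: UNIQUE does not imply NOT NULL → nullable.
- interval: declared NOT NULL → not nullable.
- timestamp: part of the PRIMARY KEY, which implies NOT NULL → not nullable.
- version: part of the PRIMARY KEY, which implies NOT NULL → not nullable.
- name: no NOT NULL constraint applies → nullable.
- reading_id: part of the PRIMARY KEY, which implies NOT NULL → not nullable.
- lon: declared NOT NULL → not nullable.
- type: CHECK does not forbid NULL (a CHECK constraint passes when its expression is NULL) → nullable.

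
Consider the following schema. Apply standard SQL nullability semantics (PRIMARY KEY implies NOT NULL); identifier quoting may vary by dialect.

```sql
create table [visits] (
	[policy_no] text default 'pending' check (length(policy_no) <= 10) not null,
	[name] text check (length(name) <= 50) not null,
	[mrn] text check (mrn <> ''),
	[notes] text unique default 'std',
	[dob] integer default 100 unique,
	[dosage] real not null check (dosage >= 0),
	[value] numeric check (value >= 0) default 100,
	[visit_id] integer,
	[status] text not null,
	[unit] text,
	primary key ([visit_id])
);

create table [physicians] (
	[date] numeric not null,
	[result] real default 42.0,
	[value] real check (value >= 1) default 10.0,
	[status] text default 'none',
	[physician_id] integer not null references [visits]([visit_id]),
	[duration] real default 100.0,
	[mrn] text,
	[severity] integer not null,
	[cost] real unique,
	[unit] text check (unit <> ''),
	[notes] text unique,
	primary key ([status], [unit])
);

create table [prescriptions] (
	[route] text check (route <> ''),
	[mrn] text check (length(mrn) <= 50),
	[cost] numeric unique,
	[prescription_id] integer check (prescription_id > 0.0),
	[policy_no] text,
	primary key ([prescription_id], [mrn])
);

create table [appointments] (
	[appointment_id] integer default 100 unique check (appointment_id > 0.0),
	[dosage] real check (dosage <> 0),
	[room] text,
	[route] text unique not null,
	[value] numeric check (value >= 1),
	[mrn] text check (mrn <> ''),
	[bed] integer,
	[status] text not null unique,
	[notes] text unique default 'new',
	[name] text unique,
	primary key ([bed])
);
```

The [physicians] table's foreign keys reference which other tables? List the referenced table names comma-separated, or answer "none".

visits

- physician_id REFERENCES visits(visit_id).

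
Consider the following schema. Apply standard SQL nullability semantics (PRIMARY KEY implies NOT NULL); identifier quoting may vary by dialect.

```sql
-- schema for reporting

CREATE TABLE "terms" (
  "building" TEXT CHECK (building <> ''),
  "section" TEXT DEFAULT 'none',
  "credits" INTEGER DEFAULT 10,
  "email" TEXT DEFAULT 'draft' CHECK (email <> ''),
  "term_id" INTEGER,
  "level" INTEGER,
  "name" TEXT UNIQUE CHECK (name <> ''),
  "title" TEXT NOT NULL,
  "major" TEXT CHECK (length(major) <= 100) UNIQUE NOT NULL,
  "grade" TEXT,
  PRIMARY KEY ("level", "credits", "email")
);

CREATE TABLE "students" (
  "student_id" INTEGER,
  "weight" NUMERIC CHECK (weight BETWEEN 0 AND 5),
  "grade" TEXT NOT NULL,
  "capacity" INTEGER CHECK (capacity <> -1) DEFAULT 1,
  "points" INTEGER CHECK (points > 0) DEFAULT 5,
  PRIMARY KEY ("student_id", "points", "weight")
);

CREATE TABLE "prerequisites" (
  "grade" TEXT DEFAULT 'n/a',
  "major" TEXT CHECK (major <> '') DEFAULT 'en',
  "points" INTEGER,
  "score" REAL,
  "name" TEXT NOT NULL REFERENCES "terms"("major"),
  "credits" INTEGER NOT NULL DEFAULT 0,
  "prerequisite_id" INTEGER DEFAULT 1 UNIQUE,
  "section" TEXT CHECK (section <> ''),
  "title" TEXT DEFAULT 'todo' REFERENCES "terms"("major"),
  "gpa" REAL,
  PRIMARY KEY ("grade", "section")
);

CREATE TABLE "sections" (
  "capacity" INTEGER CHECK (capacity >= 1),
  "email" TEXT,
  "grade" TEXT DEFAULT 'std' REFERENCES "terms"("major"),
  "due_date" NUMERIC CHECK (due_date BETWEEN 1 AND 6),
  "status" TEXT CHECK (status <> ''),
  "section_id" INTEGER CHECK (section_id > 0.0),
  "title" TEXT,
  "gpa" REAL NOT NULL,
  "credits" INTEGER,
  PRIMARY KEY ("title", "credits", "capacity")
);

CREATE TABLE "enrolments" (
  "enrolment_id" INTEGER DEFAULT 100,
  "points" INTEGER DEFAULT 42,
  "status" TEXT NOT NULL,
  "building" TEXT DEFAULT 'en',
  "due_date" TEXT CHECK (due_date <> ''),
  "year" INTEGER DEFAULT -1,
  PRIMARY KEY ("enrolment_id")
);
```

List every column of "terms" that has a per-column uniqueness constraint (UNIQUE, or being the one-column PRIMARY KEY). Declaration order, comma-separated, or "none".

name, major

- building: no UNIQUE or single-column PK constraint.
- section: no UNIQUE or single-column PK constraint.
- credits: part of a composite PRIMARY KEY — only the tuple is unique, not this column on its own.
- email: part of a composite PRIMARY KEY — only the tuple is unique, not this column on its own.
- term_id: no UNIQUE or single-column PK constraint.
- level: part of a composite PRIMARY KEY — only the tuple is unique, not this column on its own.
- name: declared UNIQUE → unique.
- title: no UNIQUE or single-column PK constraint.
- major: declared UNIQUE → unique.
- grade: no UNIQUE or single-column PK constraint.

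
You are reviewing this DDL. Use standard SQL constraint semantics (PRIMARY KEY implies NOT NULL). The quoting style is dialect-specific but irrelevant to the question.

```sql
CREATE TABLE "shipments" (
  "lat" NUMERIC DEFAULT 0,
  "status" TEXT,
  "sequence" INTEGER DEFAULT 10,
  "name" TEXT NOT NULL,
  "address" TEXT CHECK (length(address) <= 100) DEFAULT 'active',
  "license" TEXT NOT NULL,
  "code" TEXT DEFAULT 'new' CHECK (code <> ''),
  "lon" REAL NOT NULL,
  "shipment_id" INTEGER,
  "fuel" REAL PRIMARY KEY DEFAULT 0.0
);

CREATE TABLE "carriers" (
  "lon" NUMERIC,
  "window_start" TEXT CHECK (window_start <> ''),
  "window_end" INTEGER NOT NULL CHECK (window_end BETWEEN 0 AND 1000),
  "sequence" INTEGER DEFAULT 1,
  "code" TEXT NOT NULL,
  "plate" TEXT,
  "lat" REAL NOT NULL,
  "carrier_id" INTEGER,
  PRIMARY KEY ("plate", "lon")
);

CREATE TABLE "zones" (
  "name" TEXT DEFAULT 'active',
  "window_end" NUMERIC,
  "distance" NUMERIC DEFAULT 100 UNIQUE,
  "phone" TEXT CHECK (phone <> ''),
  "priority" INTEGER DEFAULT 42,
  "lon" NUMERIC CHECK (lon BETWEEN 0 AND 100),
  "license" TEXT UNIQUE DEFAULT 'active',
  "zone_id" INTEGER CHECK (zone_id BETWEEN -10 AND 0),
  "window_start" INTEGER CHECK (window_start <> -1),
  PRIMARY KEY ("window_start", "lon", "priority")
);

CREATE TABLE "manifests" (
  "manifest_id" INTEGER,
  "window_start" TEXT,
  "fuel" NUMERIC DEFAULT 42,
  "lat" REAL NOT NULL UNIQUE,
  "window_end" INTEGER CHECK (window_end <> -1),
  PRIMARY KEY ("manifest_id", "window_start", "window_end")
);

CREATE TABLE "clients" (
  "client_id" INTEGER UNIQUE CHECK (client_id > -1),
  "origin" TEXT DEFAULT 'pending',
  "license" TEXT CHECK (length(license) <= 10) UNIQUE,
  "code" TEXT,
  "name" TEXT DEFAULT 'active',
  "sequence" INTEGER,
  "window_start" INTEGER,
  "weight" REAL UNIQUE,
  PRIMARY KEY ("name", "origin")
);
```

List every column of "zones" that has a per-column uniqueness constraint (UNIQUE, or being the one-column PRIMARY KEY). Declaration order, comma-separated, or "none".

- name: no UNIQUE or single-column PK constraint.
- window_end: no UNIQUE or single-column PK constraint.
- distance: declared UNIQUE → unique.
- phone: no UNIQUE or single-column PK constraint.
- priority: part of a composite PRIMARY KEY — only the tuple is unique, not this column on its own.
- lon: part of a composite PRIMARY KEY — only the tuple is unique, not this column on its own.
- license: declared UNIQUE → unique.
- zone_id: no UNIQUE or single-column PK constraint.
- window_start: part of a composite PRIMARY KEY — only the tuple is unique, not this column on its own.

distance, license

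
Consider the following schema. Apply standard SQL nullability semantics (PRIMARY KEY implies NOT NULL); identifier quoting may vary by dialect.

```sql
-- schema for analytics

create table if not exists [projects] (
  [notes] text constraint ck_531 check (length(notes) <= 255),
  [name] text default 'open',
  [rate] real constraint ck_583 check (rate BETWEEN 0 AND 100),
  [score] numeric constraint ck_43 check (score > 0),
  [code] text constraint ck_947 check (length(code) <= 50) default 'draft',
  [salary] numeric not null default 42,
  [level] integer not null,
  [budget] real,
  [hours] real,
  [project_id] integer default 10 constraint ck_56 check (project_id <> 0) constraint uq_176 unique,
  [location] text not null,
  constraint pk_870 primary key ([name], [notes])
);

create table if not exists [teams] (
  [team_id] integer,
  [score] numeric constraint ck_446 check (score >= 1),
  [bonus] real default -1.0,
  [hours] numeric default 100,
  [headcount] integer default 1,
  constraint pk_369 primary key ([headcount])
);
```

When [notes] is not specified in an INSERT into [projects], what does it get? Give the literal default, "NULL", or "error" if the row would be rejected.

error

notes has no DEFAULT clause.
Omitting it would insert NULL, but it is part of the PRIMARY KEY, so the INSERT fails.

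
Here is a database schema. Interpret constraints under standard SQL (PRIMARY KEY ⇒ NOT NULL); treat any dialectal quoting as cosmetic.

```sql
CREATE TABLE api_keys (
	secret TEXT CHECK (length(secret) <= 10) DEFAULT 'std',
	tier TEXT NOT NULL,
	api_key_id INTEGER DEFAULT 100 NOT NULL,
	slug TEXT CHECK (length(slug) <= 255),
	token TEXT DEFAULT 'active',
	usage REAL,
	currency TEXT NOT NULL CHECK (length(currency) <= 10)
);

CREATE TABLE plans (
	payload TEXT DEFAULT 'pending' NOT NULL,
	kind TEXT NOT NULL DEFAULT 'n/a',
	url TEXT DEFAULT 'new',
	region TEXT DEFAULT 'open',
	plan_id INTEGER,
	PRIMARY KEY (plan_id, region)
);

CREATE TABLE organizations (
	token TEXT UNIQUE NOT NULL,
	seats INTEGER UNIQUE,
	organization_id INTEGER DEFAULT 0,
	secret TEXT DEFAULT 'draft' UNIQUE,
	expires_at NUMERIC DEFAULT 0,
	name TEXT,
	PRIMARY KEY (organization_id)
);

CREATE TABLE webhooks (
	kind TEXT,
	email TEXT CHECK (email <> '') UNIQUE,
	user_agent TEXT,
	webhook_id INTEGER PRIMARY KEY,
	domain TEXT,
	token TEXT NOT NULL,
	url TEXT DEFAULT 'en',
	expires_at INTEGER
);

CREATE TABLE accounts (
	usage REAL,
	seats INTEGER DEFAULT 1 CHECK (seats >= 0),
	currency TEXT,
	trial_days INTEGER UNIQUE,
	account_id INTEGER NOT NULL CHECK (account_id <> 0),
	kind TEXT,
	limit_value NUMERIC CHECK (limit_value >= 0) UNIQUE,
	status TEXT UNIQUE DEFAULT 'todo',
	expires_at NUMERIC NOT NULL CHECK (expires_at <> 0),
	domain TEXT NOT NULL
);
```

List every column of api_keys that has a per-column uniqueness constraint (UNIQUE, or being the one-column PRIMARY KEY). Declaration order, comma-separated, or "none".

- secret: no UNIQUE or single-column PK constraint.
- tier: no UNIQUE or single-column PK constraint.
- api_key_id: no UNIQUE or single-column PK constraint.
- slug: no UNIQUE or single-column PK constraint.
- token: no UNIQUE or single-column PK constraint.
- usage: no UNIQUE or single-column PK constraint.
- currency: no UNIQUE or single-column PK constraint.

none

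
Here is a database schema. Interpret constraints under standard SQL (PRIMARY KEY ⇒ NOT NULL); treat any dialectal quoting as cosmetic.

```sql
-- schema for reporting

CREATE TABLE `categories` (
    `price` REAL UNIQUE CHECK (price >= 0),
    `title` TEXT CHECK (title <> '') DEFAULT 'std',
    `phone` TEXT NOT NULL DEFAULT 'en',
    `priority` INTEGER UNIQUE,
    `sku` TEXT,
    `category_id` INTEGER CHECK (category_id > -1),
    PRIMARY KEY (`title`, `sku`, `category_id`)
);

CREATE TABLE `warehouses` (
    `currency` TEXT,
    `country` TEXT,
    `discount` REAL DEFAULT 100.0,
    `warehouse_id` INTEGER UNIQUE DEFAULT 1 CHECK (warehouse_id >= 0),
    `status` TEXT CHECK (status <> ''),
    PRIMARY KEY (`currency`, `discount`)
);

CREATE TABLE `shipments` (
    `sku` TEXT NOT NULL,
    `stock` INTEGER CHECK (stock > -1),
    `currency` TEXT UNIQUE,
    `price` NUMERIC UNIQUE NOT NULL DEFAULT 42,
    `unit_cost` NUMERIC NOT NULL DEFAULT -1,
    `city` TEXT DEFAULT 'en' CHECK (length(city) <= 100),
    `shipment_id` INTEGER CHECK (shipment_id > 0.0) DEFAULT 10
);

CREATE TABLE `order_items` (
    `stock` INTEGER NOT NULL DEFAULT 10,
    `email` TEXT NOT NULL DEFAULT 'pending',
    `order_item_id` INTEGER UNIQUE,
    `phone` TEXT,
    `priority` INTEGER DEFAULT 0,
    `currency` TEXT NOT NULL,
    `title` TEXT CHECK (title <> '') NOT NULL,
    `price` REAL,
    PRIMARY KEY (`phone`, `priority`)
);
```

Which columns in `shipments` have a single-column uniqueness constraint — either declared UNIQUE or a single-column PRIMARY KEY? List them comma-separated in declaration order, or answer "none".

- sku: no UNIQUE or single-column PK constraint.
- stock: no UNIQUE or single-column PK constraint.
- currency: declared UNIQUE → unique.
- price: declared UNIQUE → unique.
- unit_cost: no UNIQUE or single-column PK constraint.
- city: no UNIQUE or single-column PK constraint.
- shipment_id: no UNIQUE or single-column PK constraint.

currency, price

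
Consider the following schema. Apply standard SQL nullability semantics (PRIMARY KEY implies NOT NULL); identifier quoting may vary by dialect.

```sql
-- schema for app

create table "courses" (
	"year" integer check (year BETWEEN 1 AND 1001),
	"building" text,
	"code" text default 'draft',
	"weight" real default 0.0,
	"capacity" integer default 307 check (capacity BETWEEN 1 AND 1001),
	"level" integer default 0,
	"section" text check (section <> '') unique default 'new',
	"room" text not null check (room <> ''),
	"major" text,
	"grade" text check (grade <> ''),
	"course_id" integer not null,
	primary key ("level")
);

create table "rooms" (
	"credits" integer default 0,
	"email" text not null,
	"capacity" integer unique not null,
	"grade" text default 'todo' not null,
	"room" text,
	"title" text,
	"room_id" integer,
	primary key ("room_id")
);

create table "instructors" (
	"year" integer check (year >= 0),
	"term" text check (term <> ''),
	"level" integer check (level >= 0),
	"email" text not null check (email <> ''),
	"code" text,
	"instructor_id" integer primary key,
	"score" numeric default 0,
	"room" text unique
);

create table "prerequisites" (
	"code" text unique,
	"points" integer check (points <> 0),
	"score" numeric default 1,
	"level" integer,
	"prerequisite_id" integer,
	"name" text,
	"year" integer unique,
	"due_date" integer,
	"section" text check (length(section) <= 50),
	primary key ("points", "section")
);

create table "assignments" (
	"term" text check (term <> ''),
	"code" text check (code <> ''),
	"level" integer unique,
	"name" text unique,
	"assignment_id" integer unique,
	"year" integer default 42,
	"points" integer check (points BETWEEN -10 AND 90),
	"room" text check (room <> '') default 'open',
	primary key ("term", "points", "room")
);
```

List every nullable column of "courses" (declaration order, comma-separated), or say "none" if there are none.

year, building, code, weight, capacity, section, major, grade

- year: CHECK does not forbid NULL (a CHECK constraint passes when its expression is NULL) → nullable.
- building: no NOT NULL constraint applies → nullable.
- code: DEFAULT only fills an omitted column; an explicit NULL is still allowed → nullable.
- weight: DEFAULT only fills an omitted column; an explicit NULL is still allowed → nullable.
- capacity: CHECK does not forbid NULL (a CHECK constraint passes when its expression is NULL) → nullable.
- level: part of the PRIMARY KEY, which implies NOT NULL → not nullable.
- section: CHECK does not forbid NULL (a CHECK constraint passes when its expression is NULL) → nullable.
- room: declared NOT NULL → not nullable.
- major: no NOT NULL constraint applies → nullable.
- grade: CHECK does not forbid NULL (a CHECK constraint passes when its expression is NULL) → nullable.
- course_id: declared NOT NULL → not nullable.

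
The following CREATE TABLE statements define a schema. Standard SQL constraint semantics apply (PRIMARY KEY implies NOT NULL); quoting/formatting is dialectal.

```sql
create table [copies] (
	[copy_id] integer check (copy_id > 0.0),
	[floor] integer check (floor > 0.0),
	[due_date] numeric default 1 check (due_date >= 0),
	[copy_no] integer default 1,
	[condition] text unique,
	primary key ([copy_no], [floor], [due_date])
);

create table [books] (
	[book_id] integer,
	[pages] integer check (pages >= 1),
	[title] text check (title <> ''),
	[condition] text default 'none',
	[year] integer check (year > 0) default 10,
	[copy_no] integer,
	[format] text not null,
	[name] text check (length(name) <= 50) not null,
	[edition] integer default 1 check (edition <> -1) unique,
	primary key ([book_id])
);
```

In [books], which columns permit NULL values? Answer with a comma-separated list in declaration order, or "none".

- book_id: part of the PRIMARY KEY, which implies NOT NULL → not nullable.
- pages: CHECK does not forbid NULL (a CHECK constraint passes when its expression is NULL) → nullable.
- title: CHECK does not forbid NULL (a CHECK constraint passes when its expression is NULL) → nullable.
- condition: DEFAULT only fills an omitted column; an explicit NULL is still allowed → nullable.
- year: CHECK does not forbid NULL (a CHECK constraint passes when its expression is NULL) → nullable.
- copy_no: no NOT NULL constraint applies → nullable.
- format: declared NOT NULL → not nullable.
- name: declared NOT NULL → not nullable.
- edition: CHECK does not forbid NULL (a CHECK constraint passes when its expression is NULL) → nullable.

pages, title, condition, year, copy_no, edition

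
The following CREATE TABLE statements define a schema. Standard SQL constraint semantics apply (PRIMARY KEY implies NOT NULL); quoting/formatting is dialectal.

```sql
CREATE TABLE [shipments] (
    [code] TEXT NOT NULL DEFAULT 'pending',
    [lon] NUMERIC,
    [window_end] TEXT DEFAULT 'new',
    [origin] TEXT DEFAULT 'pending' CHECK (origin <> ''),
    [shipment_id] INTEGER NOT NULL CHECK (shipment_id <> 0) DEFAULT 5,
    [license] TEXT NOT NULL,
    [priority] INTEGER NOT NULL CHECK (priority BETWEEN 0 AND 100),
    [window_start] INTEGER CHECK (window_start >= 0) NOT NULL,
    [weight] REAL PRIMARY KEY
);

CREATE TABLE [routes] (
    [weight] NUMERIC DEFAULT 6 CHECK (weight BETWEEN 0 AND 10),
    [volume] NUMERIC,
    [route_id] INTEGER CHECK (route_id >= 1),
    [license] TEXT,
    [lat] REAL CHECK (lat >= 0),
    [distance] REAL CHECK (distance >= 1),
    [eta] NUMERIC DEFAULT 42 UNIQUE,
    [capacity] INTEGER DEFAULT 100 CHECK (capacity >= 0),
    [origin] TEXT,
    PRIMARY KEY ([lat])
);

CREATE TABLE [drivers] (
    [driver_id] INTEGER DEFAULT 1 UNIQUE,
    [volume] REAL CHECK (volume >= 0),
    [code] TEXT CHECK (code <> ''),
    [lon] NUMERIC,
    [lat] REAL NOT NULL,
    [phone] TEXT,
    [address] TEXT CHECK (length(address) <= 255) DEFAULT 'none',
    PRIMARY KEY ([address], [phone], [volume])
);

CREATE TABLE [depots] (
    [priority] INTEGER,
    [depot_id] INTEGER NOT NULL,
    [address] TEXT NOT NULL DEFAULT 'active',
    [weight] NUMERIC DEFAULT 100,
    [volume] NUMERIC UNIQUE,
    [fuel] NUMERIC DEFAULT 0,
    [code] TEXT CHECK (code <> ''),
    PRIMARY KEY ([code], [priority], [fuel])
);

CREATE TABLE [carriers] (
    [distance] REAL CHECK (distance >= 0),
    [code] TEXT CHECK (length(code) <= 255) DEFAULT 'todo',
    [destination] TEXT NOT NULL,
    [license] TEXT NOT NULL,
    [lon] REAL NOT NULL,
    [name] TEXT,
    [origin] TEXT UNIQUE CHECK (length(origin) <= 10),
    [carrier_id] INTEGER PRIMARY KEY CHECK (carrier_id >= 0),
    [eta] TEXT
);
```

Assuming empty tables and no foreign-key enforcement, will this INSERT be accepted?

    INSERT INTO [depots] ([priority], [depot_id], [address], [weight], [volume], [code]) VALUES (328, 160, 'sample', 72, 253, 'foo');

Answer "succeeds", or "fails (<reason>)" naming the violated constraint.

NOT NULL columns: address is supplied; code is supplied; depot_id is supplied; fuel defaults to 0; priority is supplied.
CHECK constraints: 'foo' satisfies (code <> '').
No constraint is violated.

succeeds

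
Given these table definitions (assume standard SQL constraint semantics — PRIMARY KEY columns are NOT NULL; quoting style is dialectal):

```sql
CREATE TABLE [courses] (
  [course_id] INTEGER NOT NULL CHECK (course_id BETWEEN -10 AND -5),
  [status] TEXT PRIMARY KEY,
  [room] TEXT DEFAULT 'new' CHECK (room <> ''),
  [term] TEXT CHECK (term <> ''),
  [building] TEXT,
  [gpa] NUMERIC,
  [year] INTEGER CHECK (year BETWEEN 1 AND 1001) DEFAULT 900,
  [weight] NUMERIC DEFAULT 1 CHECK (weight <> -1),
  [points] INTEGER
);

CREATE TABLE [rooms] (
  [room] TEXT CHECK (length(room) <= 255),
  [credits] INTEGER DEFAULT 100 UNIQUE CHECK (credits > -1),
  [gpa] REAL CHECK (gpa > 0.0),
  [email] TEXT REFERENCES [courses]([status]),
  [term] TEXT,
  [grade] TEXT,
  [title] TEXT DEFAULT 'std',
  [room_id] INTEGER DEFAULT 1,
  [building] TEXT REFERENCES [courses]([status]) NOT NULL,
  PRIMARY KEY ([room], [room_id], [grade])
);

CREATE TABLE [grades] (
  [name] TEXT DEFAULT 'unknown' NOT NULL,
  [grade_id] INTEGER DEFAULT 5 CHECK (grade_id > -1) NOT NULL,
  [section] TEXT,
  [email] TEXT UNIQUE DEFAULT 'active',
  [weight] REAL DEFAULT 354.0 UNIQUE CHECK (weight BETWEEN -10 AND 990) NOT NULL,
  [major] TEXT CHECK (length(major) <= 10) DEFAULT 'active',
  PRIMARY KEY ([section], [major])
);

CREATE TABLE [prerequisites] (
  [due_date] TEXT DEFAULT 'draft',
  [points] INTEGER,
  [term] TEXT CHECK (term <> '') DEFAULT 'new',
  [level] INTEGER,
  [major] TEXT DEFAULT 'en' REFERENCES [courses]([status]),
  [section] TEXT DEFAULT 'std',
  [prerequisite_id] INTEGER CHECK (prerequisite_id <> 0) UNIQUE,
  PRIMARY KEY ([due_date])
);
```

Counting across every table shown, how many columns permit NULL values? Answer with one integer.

courses: 7 nullable (room, term, building, gpa, year, weight, points — PK (status) and explicit NOT NULL columns excluded).
rooms: 5 nullable (credits, gpa, email, term, title — PK (room, room_id, grade) and explicit NOT NULL columns excluded).
grades: 1 nullable (email — PK (section, major) and explicit NOT NULL columns excluded).
prerequisites: 6 nullable (points, term, level, major, section, prerequisite_id — PK (due_date) and explicit NOT NULL columns excluded).
Total: 7 + 5 + 1 + 6 = 19.

19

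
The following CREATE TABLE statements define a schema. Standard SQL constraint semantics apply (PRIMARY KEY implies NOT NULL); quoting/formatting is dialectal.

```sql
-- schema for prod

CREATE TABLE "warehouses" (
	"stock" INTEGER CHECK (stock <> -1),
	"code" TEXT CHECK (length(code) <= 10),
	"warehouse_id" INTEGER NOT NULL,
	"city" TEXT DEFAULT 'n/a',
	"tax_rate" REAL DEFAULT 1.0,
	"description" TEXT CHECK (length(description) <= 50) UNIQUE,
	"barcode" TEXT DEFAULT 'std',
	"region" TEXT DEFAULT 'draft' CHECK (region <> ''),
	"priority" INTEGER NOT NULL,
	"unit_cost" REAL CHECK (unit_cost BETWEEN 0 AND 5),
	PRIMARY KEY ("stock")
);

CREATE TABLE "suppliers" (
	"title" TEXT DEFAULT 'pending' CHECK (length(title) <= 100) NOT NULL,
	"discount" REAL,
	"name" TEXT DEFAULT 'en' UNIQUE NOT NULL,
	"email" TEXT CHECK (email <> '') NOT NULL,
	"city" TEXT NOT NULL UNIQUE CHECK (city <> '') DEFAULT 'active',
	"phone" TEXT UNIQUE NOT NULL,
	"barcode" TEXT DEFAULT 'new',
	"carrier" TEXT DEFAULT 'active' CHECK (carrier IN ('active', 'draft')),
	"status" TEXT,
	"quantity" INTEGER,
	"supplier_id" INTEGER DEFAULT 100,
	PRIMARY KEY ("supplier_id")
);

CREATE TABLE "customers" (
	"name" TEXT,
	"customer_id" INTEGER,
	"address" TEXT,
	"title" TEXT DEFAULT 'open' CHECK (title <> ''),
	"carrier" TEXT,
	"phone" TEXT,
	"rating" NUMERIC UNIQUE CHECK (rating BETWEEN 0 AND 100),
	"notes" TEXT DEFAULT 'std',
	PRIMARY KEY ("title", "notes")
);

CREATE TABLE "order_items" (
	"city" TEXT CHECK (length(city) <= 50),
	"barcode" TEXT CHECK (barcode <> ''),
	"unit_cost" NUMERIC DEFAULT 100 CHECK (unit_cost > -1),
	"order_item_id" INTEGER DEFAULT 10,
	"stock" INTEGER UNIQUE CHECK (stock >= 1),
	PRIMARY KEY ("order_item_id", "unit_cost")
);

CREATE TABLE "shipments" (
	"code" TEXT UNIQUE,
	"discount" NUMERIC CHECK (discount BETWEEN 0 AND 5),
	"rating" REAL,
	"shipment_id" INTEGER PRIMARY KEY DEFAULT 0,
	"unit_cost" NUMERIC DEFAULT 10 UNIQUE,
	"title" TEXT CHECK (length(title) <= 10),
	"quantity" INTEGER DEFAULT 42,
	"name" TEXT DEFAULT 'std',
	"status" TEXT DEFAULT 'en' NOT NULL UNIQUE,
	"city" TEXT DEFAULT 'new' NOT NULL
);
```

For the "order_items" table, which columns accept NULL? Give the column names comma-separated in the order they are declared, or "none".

- city: CHECK does not forbid NULL (a CHECK constraint passes when its expression is NULL) → nullable.
- barcode: CHECK does not forbid NULL (a CHECK constraint passes when its expression is NULL) → nullable.
- unit_cost: part of the PRIMARY KEY, which implies NOT NULL → not nullable.
- order_item_id: part of the PRIMARY KEY, which implies NOT NULL → not nullable.
- stock: CHECK does not forbid NULL (a CHECK constraint passes when its expression is NULL) → nullable.

city, barcode, stock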